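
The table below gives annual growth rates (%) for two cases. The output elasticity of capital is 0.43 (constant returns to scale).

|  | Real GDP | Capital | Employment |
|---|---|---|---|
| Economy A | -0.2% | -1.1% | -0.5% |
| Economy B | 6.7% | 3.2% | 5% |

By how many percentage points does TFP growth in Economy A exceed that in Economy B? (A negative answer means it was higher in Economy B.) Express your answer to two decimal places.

-1.92 percentage points

Labor's share = 1 − 0.43 = 0.57.
Economy A: TFP = -0.2 + 0.473 + 0.285 = 0.558%.
Economy B: TFP = 6.7 − 1.376 − 2.85 = 2.474%.
Difference = 0.558 − (2.474) = -1.916 pp.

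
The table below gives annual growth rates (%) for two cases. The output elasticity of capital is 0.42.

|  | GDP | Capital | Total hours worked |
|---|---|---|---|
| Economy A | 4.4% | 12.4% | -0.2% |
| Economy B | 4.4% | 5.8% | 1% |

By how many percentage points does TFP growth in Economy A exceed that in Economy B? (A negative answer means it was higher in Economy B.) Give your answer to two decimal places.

Labor's share = 1 − 0.42 = 0.58.
Economy A: TFP = 4.4 − 5.208 + 0.116 = -0.692%.
Economy B: TFP = 4.4 − 2.436 − 0.58 = 1.384%.
Difference = -0.692 − (1.384) = -2.076 pp.

-2.08 percentage points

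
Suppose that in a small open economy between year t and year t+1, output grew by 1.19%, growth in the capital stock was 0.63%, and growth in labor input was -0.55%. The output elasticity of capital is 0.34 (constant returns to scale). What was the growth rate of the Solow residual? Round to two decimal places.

Labor's share = 1 − 0.34 = 0.66.
The capital stock: 0.34 × 0.63 = 0.2142 pp.
Labor input: 0.66 × (-0.55) = -0.363 pp.
TFP growth = 1.19 + 0.1488 = 1.3388%.

1.34%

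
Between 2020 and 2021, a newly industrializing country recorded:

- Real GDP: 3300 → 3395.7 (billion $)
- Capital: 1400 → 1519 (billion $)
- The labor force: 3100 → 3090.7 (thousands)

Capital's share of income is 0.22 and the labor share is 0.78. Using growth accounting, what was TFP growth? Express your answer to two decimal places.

Real GDP growth = (3395.7 − 3300) / 3300 = 2.9%.
Capital growth = (1519 − 1400) / 1400 = 8.5%.
The labor force growth = (3090.7 − 3100) / 3100 = -0.3%.
Labor's share = 1 − 0.22 = 0.78.
Capital: 0.22 × 8.5 = 1.87 pp.
The labor force: 0.78 × (-0.3) = -0.234 pp.
TFP growth = 2.9 − 1.636 = 1.264%.

TFP growth was 1.26%.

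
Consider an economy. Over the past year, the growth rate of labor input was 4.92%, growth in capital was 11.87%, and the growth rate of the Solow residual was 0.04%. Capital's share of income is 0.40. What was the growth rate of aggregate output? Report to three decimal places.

7.740%

Labor's share = 1 − 0.4 = 0.6.
Capital: 0.4 × 11.87 = 4.748 pp.
Labor input: 0.6 × 4.92 = 2.952 pp.
Output growth = 0.04 + 7.7 = 7.74%.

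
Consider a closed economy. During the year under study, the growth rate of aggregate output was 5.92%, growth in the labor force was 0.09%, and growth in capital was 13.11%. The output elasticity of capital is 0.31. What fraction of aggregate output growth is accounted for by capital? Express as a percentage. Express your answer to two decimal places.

Capital contributed 0.31 × 13.11 = 4.0641 pp.
Share of growth = 4.0641 / 5.92 × 100 = 68.6503%.

68.65%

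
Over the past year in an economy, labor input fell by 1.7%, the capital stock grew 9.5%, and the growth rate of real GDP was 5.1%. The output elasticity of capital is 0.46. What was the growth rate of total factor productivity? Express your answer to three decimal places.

Labor's share = 1 − 0.46 = 0.54.
The capital stock: 0.46 × 9.5 = 4.37 pp.
Labor input: 0.54 × (-1.7) = -0.918 pp.
TFP growth = 5.1 − 3.452 = 1.648%.

1.648%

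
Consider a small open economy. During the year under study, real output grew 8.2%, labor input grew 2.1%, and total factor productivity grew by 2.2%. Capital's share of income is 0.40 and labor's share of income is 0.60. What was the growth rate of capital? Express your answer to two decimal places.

Labor's share = 1 − 0.4 = 0.6.
gY = gA + 0.6×2.1 + 0.4×g.
0.4×g = 8.2 − 2.2 − 1.26 = 4.74.
g = 4.74 / 0.4 = 11.85%.

Capital grew 11.85%.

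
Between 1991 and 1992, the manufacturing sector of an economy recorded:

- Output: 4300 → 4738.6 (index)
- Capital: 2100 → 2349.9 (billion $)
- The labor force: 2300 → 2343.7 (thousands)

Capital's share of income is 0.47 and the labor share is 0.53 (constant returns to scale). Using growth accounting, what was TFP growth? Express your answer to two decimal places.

3.60%

Output growth = (4738.6 − 4300) / 4300 = 10.2%.
Capital growth = (2349.9 − 2100) / 2100 = 11.9%.
The labor force growth = (2343.7 − 2300) / 2300 = 1.9%.
Labor's share = 1 − 0.47 = 0.53.
Capital: 0.47 × 11.9 = 5.593 pp.
The labor force: 0.53 × 1.9 = 1.007 pp.
TFP growth = 10.2 − 6.6 = 3.6%.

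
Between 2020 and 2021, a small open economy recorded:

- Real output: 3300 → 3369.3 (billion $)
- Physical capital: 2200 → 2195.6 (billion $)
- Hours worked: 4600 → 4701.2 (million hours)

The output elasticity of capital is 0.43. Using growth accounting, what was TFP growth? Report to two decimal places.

0.93%

Real output growth = (3369.3 − 3300) / 3300 = 2.1%.
Physical capital growth = (2195.6 − 2200) / 2200 = -0.2%.
Hours worked growth = (4701.2 − 4600) / 4600 = 2.2%.
Labor's share = 1 − 0.43 = 0.57.
Physical capital: 0.43 × (-0.2) = -0.086 pp.
Hours worked: 0.57 × 2.2 = 1.254 pp.
TFP growth = 2.1 − 1.168 = 0.932%.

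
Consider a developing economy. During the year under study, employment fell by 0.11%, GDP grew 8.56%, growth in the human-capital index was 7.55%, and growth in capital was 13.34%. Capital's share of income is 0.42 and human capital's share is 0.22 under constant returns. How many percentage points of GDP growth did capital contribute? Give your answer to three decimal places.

Contribution = share × growth = 0.42 × 13.34 = 5.6028 pp.

5.603 pp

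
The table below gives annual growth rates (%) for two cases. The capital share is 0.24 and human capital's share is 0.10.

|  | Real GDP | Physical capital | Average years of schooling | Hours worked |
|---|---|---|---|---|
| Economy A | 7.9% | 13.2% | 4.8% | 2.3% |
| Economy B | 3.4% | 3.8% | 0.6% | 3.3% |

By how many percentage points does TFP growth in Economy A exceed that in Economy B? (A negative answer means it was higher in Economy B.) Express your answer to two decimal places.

2.48 percentage points

Labor's share = 1 − 0.24 − 0.1 = 0.66.
Economy A: TFP = 7.9 − 3.168 − 0.48 − 1.518 = 2.734%.
Economy B: TFP = 3.4 − 0.912 − 0.06 − 2.178 = 0.25%.
Difference = 2.734 − (0.25) = 2.484 pp.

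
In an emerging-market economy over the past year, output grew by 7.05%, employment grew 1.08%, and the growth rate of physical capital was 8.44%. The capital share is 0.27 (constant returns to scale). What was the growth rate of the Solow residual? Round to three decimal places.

The Solow residual grew 3.983%.

Labor's share = 1 − 0.27 = 0.73.
Physical capital: 0.27 × 8.44 = 2.2788 pp.
Employment: 0.73 × 1.08 = 0.7884 pp.
TFP growth = 7.05 − 3.0672 = 3.9828%.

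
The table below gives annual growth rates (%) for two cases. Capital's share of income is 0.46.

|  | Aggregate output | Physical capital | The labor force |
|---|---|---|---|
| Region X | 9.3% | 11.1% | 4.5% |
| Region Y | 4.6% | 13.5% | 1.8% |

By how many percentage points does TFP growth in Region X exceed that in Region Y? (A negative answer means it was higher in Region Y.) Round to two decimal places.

Labor's share = 1 − 0.46 = 0.54.
Region X: TFP = 9.3 − 5.106 − 2.43 = 1.764%.
Region Y: TFP = 4.6 − 6.21 − 0.972 = -2.582%.
Difference = 1.764 − (-2.582) = 4.346 pp.

4.35 percentage points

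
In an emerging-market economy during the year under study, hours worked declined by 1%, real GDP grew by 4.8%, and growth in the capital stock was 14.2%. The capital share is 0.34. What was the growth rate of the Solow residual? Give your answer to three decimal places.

0.632%

Labor's share = 1 − 0.34 = 0.66.
The capital stock: 0.34 × 14.2 = 4.828 pp.
Hours worked: 0.66 × (-1) = -0.66 pp.
TFP growth = 4.8 − 4.168 = 0.632%.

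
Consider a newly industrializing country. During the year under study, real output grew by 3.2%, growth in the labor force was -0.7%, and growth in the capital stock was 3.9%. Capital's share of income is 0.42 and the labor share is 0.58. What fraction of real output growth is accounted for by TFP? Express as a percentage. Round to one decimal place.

TFP accounted for 61.5% of growth.

Labor's share = 1 − 0.42 = 0.58.
The capital stock: 0.42 × 3.9 = 1.638 pp.
The labor force: 0.58 × (-0.7) = -0.406 pp.
TFP growth = 3.2 − 1.232 = 1.968%.
TFP share of growth = 1.968 / 3.2 × 100 = 61.5%.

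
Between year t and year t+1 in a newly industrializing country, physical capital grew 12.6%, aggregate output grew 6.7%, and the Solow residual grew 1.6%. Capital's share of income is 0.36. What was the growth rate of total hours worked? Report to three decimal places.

Labor's share = 1 − 0.36 = 0.64.
gY = gA + 0.36×12.6 + 0.64×g.
0.64×g = 6.7 − 1.6 − 4.536 = 0.564.
g = 0.564 / 0.64 = 0.88125%.

0.881%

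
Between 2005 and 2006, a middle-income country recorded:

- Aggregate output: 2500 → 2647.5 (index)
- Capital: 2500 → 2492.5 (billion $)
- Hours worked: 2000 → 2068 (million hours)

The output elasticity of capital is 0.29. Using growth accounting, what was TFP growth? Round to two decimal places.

TFP grew 3.57%.

Aggregate output growth = (2647.5 − 2500) / 2500 = 5.9%.
Capital growth = (2492.5 − 2500) / 2500 = -0.3%.
Hours worked growth = (2068 − 2000) / 2000 = 3.4%.
Labor's share = 1 − 0.29 = 0.71.
Capital: 0.29 × (-0.3) = -0.087 pp.
Hours worked: 0.71 × 3.4 = 2.414 pp.
TFP growth = 5.9 − 2.327 = 3.573%.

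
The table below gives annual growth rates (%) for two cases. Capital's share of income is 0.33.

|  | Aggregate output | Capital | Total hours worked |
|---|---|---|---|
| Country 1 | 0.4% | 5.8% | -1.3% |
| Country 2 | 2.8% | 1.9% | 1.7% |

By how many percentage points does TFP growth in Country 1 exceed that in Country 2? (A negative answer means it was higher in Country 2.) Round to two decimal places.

Labor's share = 1 − 0.33 = 0.67.
Country 1: TFP = 0.4 − 1.914 + 0.871 = -0.643%.
Country 2: TFP = 2.8 − 0.627 − 1.139 = 1.034%.
Difference = -0.643 − (1.034) = -1.677 pp.

-1.68 percentage points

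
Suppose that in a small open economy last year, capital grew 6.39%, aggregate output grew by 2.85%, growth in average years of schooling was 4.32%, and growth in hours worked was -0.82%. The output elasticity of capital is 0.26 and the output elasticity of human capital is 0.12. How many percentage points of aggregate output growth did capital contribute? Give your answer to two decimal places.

1.66 pp

Contribution = share × growth = 0.26 × 6.39 = 1.6614 pp.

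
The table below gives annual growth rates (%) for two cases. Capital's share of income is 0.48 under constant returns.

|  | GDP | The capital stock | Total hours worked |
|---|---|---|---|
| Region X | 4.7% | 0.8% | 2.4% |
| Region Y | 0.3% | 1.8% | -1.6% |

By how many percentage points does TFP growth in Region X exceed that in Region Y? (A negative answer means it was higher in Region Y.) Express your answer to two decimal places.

2.80 percentage points

Labor's share = 1 − 0.48 = 0.52.
Region X: TFP = 4.7 − 0.384 − 1.248 = 3.068%.
Region Y: TFP = 0.3 − 0.864 + 0.832 = 0.268%.
Difference = 3.068 − (0.268) = 2.8 pp.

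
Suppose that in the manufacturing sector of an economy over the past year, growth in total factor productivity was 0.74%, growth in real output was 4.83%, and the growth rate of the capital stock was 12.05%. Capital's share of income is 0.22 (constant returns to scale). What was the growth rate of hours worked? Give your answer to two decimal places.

Hours worked grew 1.84%.

Labor's share = 1 − 0.22 = 0.78.
gY = gA + 0.22×12.05 + 0.78×g.
0.78×g = 4.83 − 0.74 − 2.651 = 1.439.
g = 1.439 / 0.78 = 1.8449%.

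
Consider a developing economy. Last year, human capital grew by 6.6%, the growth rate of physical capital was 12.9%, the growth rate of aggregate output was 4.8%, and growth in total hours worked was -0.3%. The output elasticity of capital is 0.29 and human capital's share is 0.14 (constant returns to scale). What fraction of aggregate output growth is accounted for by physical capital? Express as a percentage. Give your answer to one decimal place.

Physical capital accounted for 77.9% of growth.

Physical capital contributed 0.29 × 12.9 = 3.741 pp.
Share of growth = 3.741 / 4.8 × 100 = 77.938%.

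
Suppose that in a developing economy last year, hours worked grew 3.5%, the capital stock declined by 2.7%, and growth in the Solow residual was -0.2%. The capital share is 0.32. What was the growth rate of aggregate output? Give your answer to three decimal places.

Labor's share = 1 − 0.32 = 0.68.
The capital stock: 0.32 × (-2.7) = -0.864 pp.
Hours worked: 0.68 × 3.5 = 2.38 pp.
Output growth = -0.2 + 1.516 = 1.316%.

1.316%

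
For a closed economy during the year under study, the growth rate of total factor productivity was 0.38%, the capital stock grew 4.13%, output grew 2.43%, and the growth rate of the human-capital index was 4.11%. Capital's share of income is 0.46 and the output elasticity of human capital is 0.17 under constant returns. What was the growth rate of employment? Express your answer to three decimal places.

-1.482%

Labor's share = 1 − 0.46 − 0.17 = 0.37.
gY = gA + 0.46×4.13 + 0.17×4.11 + 0.37×g.
0.37×g = 2.43 − 0.38 − 2.5985 = -0.5485.
g = -0.5485 / 0.37 = -1.48243%.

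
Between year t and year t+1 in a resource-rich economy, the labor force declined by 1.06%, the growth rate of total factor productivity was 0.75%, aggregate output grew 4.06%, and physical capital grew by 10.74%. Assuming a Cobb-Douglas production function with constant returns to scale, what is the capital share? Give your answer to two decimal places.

0.37

gY = gA + α·gK + (1−α)·gL, so gY − gA − gL = α(gK − gL).
4.06 − 0.75 + 1.06 = α × (10.74 − (-1.06)).
4.37 = 11.8 α, so α = 0.3703.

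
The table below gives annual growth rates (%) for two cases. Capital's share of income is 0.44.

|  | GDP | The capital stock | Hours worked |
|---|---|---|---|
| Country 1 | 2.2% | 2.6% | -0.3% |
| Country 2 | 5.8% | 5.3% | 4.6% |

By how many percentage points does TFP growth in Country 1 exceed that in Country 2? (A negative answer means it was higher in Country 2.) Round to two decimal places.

0.33 percentage points

Labor's share = 1 − 0.44 = 0.56.
Country 1: TFP = 2.2 − 1.144 + 0.168 = 1.224%.
Country 2: TFP = 5.8 − 2.332 − 2.576 = 0.892%.
Difference = 1.224 − (0.892) = 0.332 pp.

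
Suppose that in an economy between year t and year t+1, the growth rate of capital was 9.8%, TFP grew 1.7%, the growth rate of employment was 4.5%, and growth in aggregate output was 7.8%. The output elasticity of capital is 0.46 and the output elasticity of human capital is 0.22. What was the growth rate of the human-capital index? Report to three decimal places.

0.691%

Labor's share = 1 − 0.46 − 0.22 = 0.32.
gY = gA + 0.46×9.8 + 0.32×4.5 + 0.22×g.
0.22×g = 7.8 − 1.7 − 5.948 = 0.152.
g = 0.152 / 0.22 = 0.69091%.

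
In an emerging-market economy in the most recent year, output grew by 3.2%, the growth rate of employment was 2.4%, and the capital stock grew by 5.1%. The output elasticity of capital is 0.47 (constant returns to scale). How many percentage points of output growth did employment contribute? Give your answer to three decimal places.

1.272 percentage points

Labor's share = 1 − 0.47 = 0.53.
Contribution = share × growth = 0.53 × 2.4 = 1.272 pp.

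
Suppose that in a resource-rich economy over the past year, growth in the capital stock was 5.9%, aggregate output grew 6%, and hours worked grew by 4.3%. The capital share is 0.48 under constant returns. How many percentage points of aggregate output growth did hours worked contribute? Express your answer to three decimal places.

Labor's share = 1 − 0.48 = 0.52.
Contribution = share × growth = 0.52 × 4.3 = 2.236 pp.

2.236 percentage points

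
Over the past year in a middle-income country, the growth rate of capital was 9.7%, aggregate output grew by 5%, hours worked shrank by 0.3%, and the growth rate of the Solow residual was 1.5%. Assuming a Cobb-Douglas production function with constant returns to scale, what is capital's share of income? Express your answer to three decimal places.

α = 0.380

gY = gA + α·gK + (1−α)·gL, so gY − gA − gL = α(gK − gL).
5 − 1.5 + 0.3 = α × (9.7 − (-0.3)).
3.8 = 10 α, so α = 0.38.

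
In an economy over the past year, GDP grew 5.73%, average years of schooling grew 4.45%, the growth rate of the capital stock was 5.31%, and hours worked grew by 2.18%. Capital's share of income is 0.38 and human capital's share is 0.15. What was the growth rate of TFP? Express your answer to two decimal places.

Labor's share = 1 − 0.38 − 0.15 = 0.47.
The capital stock: 0.38 × 5.31 = 2.0178 pp.
Average years of schooling: 0.15 × 4.45 = 0.6675 pp.
Hours worked: 0.47 × 2.18 = 1.0246 pp.
TFP growth = 5.73 − 3.7099 = 2.0201%.

2.02%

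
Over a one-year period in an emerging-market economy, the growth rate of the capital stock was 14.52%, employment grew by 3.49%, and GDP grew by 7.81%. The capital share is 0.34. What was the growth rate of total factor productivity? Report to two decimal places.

Total factor productivity growth was 0.57%.

Labor's share = 1 − 0.34 = 0.66.
The capital stock: 0.34 × 14.52 = 4.9368 pp.
Employment: 0.66 × 3.49 = 2.3034 pp.
TFP growth = 7.81 − 7.2402 = 0.5698%.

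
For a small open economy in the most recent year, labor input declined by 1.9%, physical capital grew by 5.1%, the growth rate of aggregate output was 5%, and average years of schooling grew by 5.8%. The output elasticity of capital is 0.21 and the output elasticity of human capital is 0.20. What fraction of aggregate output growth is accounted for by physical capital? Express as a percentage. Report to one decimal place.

Physical capital contributed 0.21 × 5.1 = 1.071 pp.
Share of growth = 1.071 / 5 × 100 = 21.42%.

21.4%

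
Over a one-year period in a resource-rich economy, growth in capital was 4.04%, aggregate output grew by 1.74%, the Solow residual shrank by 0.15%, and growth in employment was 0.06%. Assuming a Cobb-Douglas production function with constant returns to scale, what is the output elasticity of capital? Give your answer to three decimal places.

gY = gA + α·gK + (1−α)·gL, so gY − gA − gL = α(gK − gL).
1.74 + 0.15 − 0.06 = α × (4.04 − 0.06).
1.83 = 3.98 α, so α = 0.4598.

The output elasticity of capital is 0.460.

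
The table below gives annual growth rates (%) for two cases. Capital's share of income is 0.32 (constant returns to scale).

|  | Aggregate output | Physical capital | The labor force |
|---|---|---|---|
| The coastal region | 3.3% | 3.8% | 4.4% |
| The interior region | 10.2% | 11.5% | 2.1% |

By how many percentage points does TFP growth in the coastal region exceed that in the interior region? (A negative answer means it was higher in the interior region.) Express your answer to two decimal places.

-6.00 percentage points

Labor's share = 1 − 0.32 = 0.68.
The coastal region: TFP = 3.3 − 1.216 − 2.992 = -0.908%.
The interior region: TFP = 10.2 − 3.68 − 1.428 = 5.092%.
Difference = -0.908 − (5.092) = -6 pp.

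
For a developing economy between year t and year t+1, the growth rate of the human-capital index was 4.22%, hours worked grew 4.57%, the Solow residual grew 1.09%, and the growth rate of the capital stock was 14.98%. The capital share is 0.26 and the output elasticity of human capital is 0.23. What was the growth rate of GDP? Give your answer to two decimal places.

8.29%

Labor's share = 1 − 0.26 − 0.23 = 0.51.
The capital stock: 0.26 × 14.98 = 3.8948 pp.
The human-capital index: 0.23 × 4.22 = 0.9706 pp.
Hours worked: 0.51 × 4.57 = 2.3307 pp.
Output growth = 1.09 + 7.1961 = 8.2861%.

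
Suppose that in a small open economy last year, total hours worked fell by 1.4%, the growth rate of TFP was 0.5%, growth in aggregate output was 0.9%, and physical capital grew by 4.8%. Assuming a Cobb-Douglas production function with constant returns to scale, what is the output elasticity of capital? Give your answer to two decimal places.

0.29

gY = gA + α·gK + (1−α)·gL, so gY − gA − gL = α(gK − gL).
0.9 − 0.5 + 1.4 = α × (4.8 − (-1.4)).
1.8 = 6.2 α, so α = 0.2903.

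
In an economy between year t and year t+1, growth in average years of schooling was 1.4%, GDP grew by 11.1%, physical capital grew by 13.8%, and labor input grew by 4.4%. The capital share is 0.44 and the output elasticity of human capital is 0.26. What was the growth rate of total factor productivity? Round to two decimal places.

Labor's share = 1 − 0.44 − 0.26 = 0.3.
Physical capital: 0.44 × 13.8 = 6.072 pp.
Average years of schooling: 0.26 × 1.4 = 0.364 pp.
Labor input: 0.3 × 4.4 = 1.32 pp.
TFP growth = 11.1 − 7.756 = 3.344%.

3.34%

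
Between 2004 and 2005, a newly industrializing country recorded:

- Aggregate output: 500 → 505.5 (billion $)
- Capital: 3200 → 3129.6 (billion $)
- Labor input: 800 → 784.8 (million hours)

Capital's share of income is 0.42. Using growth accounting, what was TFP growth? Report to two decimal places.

3.13%

Aggregate output growth = (505.5 − 500) / 500 = 1.1%.
Capital growth = (3129.6 − 3200) / 3200 = -2.2%.
Labor input growth = (784.8 − 800) / 800 = -1.9%.
Labor's share = 1 − 0.42 = 0.58.
Capital: 0.42 × (-2.2) = -0.924 pp.
Labor input: 0.58 × (-1.9) = -1.102 pp.
TFP growth = 1.1 + 2.026 = 3.126%.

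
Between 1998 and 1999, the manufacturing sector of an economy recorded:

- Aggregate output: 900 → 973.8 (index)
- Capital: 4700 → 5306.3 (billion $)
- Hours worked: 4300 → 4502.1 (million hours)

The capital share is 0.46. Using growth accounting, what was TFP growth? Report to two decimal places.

-0.27%

Aggregate output growth = (973.8 − 900) / 900 = 8.2%.
Capital growth = (5306.3 − 4700) / 4700 = 12.9%.
Hours worked growth = (4502.1 − 4300) / 4300 = 4.7%.
Labor's share = 1 − 0.46 = 0.54.
Capital: 0.46 × 12.9 = 5.934 pp.
Hours worked: 0.54 × 4.7 = 2.538 pp.
TFP growth = 8.2 − 8.472 = -0.272%.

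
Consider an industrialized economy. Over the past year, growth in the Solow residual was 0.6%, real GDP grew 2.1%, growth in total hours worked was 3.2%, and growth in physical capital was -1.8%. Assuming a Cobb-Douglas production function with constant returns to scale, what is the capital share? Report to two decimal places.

α = 0.34

gY = gA + α·gK + (1−α)·gL, so gY − gA − gL = α(gK − gL).
2.1 − 0.6 − 3.2 = α × (-1.8 − 3.2).
-1.7 = -5 α, so α = 0.34.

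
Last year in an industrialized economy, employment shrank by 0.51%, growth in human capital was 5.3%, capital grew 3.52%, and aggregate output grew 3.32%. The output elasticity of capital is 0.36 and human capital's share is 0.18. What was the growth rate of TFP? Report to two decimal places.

Labor's share = 1 − 0.36 − 0.18 = 0.46.
Capital: 0.36 × 3.52 = 1.2672 pp.
Human capital: 0.18 × 5.3 = 0.954 pp.
Employment: 0.46 × (-0.51) = -0.2346 pp.
TFP growth = 3.32 − 1.9866 = 1.3334%.

1.33%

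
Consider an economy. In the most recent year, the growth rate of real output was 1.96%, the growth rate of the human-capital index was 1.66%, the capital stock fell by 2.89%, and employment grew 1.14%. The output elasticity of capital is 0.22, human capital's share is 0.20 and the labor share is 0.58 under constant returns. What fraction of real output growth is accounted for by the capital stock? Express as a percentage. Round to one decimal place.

-32.4%

The capital stock contributed 0.22 × (-2.89) = -0.6358 pp.
Share of growth = -0.6358 / 1.96 × 100 = -32.439%.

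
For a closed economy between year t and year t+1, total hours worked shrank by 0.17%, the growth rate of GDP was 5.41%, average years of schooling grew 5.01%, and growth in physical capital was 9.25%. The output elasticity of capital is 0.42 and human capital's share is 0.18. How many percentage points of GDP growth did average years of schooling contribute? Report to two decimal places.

0.90 pp

Contribution = share × growth = 0.18 × 5.01 = 0.9018 pp.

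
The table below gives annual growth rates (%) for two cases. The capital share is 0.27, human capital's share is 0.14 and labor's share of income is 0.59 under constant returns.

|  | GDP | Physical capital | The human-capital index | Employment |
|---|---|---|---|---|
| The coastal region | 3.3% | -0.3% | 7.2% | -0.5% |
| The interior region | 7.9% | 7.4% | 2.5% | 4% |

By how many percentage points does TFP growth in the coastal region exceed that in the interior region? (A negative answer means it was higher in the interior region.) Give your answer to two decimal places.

-0.52 percentage points

Labor's share = 1 − 0.27 − 0.14 = 0.59.
The coastal region: TFP = 3.3 + 0.081 − 1.008 + 0.295 = 2.668%.
The interior region: TFP = 7.9 − 1.998 − 0.35 − 2.36 = 3.192%.
Difference = 2.668 − (3.192) = -0.524 pp.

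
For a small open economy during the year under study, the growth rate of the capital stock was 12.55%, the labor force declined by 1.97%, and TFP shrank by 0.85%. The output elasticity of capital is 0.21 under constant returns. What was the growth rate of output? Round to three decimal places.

Output growth was 0.229%.

Labor's share = 1 − 0.21 = 0.79.
The capital stock: 0.21 × 12.55 = 2.6355 pp.
The labor force: 0.79 × (-1.97) = -1.5563 pp.
Output growth = -0.85 + 1.0792 = 0.2292%.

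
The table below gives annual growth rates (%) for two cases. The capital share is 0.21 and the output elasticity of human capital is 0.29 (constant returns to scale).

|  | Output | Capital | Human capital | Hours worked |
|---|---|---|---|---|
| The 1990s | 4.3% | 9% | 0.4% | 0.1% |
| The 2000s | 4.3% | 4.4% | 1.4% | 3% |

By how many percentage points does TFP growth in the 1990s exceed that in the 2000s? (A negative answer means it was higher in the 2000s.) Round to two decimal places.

Labor's share = 1 − 0.21 − 0.29 = 0.5.
The 1990s: TFP = 4.3 − 1.89 − 0.116 − 0.05 = 2.244%.
The 2000s: TFP = 4.3 − 0.924 − 0.406 − 1.5 = 1.47%.
Difference = 2.244 − (1.47) = 0.774 pp.

0.77 percentage points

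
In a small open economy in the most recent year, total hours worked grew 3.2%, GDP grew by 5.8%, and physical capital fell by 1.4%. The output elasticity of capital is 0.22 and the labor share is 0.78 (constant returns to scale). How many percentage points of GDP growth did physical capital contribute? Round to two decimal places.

Contribution = share × growth = 0.22 × (-1.4) = -0.308 pp.

-0.31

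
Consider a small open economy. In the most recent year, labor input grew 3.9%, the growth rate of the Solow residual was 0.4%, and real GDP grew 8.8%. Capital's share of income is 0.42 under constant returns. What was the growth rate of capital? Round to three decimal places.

Labor's share = 1 − 0.42 = 0.58.
gY = gA + 0.58×3.9 + 0.42×g.
0.42×g = 8.8 − 0.4 − 2.262 = 6.138.
g = 6.138 / 0.42 = 14.61429%.

14.614%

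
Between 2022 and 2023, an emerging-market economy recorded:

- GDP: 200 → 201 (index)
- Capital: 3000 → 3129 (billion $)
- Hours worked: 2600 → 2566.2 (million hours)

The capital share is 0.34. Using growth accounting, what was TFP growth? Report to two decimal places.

GDP growth = (201 − 200) / 200 = 0.5%.
Capital growth = (3129 − 3000) / 3000 = 4.3%.
Hours worked growth = (2566.2 − 2600) / 2600 = -1.3%.
Labor's share = 1 − 0.34 = 0.66.
Capital: 0.34 × 4.3 = 1.462 pp.
Hours worked: 0.66 × (-1.3) = -0.858 pp.
TFP growth = 0.5 − 0.604 = -0.104%.

-0.10%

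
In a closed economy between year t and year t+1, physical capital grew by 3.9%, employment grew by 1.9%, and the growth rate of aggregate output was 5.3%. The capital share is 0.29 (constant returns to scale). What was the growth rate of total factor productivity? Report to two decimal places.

Labor's share = 1 − 0.29 = 0.71.
Physical capital: 0.29 × 3.9 = 1.131 pp.
Employment: 0.71 × 1.9 = 1.349 pp.
TFP growth = 5.3 − 2.48 = 2.82%.

2.82%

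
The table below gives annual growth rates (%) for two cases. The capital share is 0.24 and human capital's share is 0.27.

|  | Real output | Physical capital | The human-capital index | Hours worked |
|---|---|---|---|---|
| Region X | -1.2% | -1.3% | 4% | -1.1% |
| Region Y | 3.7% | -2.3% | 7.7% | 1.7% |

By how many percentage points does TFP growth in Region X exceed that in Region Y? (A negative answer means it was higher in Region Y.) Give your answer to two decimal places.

-2.77 percentage points

Labor's share = 1 − 0.24 − 0.27 = 0.49.
Region X: TFP = -1.2 + 0.312 − 1.08 + 0.539 = -1.429%.
Region Y: TFP = 3.7 + 0.552 − 2.079 − 0.833 = 1.34%.
Difference = -1.429 − (1.34) = -2.769 pp.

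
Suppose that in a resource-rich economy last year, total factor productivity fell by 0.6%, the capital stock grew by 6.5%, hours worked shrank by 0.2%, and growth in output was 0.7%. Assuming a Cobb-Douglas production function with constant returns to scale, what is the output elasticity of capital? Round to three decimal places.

0.224

gY = gA + α·gK + (1−α)·gL, so gY − gA − gL = α(gK − gL).
0.7 + 0.6 + 0.2 = α × (6.5 − (-0.2)).
1.5 = 6.7 α, so α = 0.22388.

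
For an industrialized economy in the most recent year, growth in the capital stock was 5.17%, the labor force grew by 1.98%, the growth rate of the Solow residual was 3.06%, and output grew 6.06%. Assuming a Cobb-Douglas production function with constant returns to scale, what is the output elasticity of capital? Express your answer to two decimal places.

gY = gA + α·gK + (1−α)·gL, so gY − gA − gL = α(gK − gL).
6.06 − 3.06 − 1.98 = α × (5.17 − 1.98).
1.02 = 3.19 α, so α = 0.3197.

0.32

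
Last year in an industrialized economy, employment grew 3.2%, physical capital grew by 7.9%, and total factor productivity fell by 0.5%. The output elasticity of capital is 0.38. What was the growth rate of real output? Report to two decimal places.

Labor's share = 1 − 0.38 = 0.62.
Physical capital: 0.38 × 7.9 = 3.002 pp.
Employment: 0.62 × 3.2 = 1.984 pp.
Output growth = -0.5 + 4.986 = 4.486%.

Real output growth was 4.49%.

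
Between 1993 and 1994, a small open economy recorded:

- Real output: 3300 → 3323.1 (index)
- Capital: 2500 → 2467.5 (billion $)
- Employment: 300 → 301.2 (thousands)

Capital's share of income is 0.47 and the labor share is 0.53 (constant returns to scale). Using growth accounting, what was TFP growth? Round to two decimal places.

Real output growth = (3323.1 − 3300) / 3300 = 0.7%.
Capital growth = (2467.5 − 2500) / 2500 = -1.3%.
Employment growth = (301.2 − 300) / 300 = 0.4%.
Labor's share = 1 − 0.47 = 0.53.
Capital: 0.47 × (-1.3) = -0.611 pp.
Employment: 0.53 × 0.4 = 0.212 pp.
TFP growth = 0.7 + 0.399 = 1.099%.

1.10%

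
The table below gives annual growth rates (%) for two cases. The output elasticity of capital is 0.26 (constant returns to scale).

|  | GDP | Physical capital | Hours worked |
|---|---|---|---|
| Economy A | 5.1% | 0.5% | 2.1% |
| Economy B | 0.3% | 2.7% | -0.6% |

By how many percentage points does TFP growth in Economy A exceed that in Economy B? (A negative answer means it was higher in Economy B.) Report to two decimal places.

Labor's share = 1 − 0.26 = 0.74.
Economy A: TFP = 5.1 − 0.13 − 1.554 = 3.416%.
Economy B: TFP = 0.3 − 0.702 + 0.444 = 0.042%.
Difference = 3.416 − (0.042) = 3.374 pp.

3.37 percentage points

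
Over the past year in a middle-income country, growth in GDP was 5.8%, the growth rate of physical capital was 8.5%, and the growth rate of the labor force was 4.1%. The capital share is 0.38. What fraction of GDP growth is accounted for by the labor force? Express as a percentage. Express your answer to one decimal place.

The labor force accounted for 43.8% of growth.

Labor's share = 1 − 0.38 = 0.62.
The labor force contributed 0.62 × 4.1 = 2.542 pp.
Share of growth = 2.542 / 5.8 × 100 = 43.828%.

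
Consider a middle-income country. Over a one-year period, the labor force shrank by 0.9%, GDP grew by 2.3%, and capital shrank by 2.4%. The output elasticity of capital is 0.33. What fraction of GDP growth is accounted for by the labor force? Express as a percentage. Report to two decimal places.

The labor force accounted for -26.22% of growth.

Labor's share = 1 − 0.33 = 0.67.
The labor force contributed 0.67 × (-0.9) = -0.603 pp.
Share of growth = -0.603 / 2.3 × 100 = -26.2174%.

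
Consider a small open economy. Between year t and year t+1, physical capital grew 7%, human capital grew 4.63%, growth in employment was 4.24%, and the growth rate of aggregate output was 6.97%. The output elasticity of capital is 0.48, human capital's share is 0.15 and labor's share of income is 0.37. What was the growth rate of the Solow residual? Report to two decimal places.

1.35%

Labor's share = 1 − 0.48 − 0.15 = 0.37.
Physical capital: 0.48 × 7 = 3.36 pp.
Human capital: 0.15 × 4.63 = 0.6945 pp.
Employment: 0.37 × 4.24 = 1.5688 pp.
TFP growth = 6.97 − 5.6233 = 1.3467%.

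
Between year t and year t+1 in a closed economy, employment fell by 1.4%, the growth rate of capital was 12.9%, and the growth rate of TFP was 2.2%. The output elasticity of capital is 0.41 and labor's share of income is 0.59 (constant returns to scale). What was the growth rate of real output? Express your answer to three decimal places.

Labor's share = 1 − 0.41 = 0.59.
Capital: 0.41 × 12.9 = 5.289 pp.
Employment: 0.59 × (-1.4) = -0.826 pp.
Output growth = 2.2 + 4.463 = 6.663%.

6.663%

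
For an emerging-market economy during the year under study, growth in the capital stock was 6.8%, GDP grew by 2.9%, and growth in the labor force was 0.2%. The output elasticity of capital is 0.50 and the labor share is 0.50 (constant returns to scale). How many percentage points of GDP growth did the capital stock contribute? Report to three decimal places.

Contribution = share × growth = 0.5 × 6.8 = 3.4 pp.

3.400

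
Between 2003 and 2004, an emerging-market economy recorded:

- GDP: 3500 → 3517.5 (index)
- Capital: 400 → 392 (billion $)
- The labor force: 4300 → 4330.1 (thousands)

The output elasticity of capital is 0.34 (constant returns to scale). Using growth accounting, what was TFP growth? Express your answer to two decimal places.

GDP growth = (3517.5 − 3500) / 3500 = 0.5%.
Capital growth = (392 − 400) / 400 = -2%.
The labor force growth = (4330.1 − 4300) / 4300 = 0.7%.
Labor's share = 1 − 0.34 = 0.66.
Capital: 0.34 × (-2) = -0.68 pp.
The labor force: 0.66 × 0.7 = 0.462 pp.
TFP growth = 0.5 + 0.218 = 0.718%.

0.72%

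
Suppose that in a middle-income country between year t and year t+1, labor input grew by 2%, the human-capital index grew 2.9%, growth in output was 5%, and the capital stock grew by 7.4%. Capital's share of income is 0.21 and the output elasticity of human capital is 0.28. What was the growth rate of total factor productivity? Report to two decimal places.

Total factor productivity growth was 1.61%.

Labor's share = 1 − 0.21 − 0.28 = 0.51.
The capital stock: 0.21 × 7.4 = 1.554 pp.
The human-capital index: 0.28 × 2.9 = 0.812 pp.
Labor input: 0.51 × 2 = 1.02 pp.
TFP growth = 5 − 3.386 = 1.614%.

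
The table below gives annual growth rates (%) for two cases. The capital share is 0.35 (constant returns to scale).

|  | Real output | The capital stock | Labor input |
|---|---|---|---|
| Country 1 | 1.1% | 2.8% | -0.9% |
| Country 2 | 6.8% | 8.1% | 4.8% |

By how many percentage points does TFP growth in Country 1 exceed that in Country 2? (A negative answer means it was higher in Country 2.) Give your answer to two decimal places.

Labor's share = 1 − 0.35 = 0.65.
Country 1: TFP = 1.1 − 0.98 + 0.585 = 0.705%.
Country 2: TFP = 6.8 − 2.835 − 3.12 = 0.845%.
Difference = 0.705 − (0.845) = -0.14 pp.

-0.14 percentage points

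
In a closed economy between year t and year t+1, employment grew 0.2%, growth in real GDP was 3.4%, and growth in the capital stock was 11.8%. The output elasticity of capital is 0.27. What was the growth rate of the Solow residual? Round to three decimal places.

Labor's share = 1 − 0.27 = 0.73.
The capital stock: 0.27 × 11.8 = 3.186 pp.
Employment: 0.73 × 0.2 = 0.146 pp.
TFP growth = 3.4 − 3.332 = 0.068%.

0.068%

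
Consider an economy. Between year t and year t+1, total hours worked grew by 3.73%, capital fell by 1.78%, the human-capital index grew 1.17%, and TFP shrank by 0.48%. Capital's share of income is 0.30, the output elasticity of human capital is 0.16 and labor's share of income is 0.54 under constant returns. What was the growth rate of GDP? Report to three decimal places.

Labor's share = 1 − 0.3 − 0.16 = 0.54.
Capital: 0.3 × (-1.78) = -0.534 pp.
The human-capital index: 0.16 × 1.17 = 0.1872 pp.
Total hours worked: 0.54 × 3.73 = 2.0142 pp.
Output growth = -0.48 + 1.6674 = 1.1874%.

GDP grew 1.187%.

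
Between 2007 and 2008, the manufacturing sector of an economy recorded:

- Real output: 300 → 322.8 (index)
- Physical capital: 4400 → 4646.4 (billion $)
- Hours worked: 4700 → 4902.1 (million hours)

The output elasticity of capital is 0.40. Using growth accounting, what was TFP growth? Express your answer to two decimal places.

2.78%

Real output growth = (322.8 − 300) / 300 = 7.6%.
Physical capital growth = (4646.4 − 4400) / 4400 = 5.6%.
Hours worked growth = (4902.1 − 4700) / 4700 = 4.3%.
Labor's share = 1 − 0.4 = 0.6.
Physical capital: 0.4 × 5.6 = 2.24 pp.
Hours worked: 0.6 × 4.3 = 2.58 pp.
TFP growth = 7.6 − 4.82 = 2.78%.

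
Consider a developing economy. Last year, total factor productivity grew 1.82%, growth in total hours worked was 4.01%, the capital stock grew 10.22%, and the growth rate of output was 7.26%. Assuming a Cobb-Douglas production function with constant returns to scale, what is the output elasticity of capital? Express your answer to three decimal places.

0.230

gY = gA + α·gK + (1−α)·gL, so gY − gA − gL = α(gK − gL).
7.26 − 1.82 − 4.01 = α × (10.22 − 4.01).
1.43 = 6.21 α, so α = 0.23027.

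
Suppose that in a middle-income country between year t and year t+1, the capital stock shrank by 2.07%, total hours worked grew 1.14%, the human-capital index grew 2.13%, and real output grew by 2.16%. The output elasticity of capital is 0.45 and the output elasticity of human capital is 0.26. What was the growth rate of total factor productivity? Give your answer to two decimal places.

2.21%

Labor's share = 1 − 0.45 − 0.26 = 0.29.
The capital stock: 0.45 × (-2.07) = -0.9315 pp.
The human-capital index: 0.26 × 2.13 = 0.5538 pp.
Total hours worked: 0.29 × 1.14 = 0.3306 pp.
TFP growth = 2.16 + 0.0471 = 2.2071%.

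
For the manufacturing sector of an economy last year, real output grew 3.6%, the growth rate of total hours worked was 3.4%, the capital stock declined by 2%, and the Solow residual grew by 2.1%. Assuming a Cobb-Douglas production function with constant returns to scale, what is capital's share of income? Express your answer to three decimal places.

0.352

gY = gA + α·gK + (1−α)·gL, so gY − gA − gL = α(gK − gL).
3.6 − 2.1 − 3.4 = α × (-2 − 3.4).
-1.9 = -5.4 α, so α = 0.35185.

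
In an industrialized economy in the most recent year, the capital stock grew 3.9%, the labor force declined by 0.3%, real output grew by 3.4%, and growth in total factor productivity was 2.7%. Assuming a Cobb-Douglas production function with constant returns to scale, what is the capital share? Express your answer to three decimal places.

α = 0.238

gY = gA + α·gK + (1−α)·gL, so gY − gA − gL = α(gK − gL).
3.4 − 2.7 + 0.3 = α × (3.9 − (-0.3)).
1 = 4.2 α, so α = 0.2381.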